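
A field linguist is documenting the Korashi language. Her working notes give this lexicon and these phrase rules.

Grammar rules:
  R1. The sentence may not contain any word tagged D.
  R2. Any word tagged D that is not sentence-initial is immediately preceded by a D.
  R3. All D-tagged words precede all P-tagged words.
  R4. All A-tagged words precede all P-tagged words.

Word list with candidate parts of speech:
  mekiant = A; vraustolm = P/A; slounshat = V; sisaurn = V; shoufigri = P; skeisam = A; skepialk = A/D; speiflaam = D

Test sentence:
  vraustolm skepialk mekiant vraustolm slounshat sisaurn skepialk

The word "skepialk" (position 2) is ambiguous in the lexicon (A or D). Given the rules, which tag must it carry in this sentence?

Candidates per position — 1:vraustolm {P,A}; 2:skepialk {A,D}; 3:mekiant {A}; 4:vraustolm {P,A}; 5:slounshat {V}; 6:sisaurn {V}; 7:skepialk {A,D}.
Position 1: tagging it P would leave rule 4 unsatisfiable, so it must be A.
Position 2: tagging it D would leave rule 1 unsatisfiable, so it must be A.
Position 7: tagging it D would leave rule 1 unsatisfiable, so it must be A.
Position 4: tagging it P would leave rule 4 unsatisfiable, so it must be A.
The unique satisfying tagging is: A A A A V V A.
Verifying each rule — rule 1 holds; rule 2 holds; rule 3 holds; rule 4 holds.

A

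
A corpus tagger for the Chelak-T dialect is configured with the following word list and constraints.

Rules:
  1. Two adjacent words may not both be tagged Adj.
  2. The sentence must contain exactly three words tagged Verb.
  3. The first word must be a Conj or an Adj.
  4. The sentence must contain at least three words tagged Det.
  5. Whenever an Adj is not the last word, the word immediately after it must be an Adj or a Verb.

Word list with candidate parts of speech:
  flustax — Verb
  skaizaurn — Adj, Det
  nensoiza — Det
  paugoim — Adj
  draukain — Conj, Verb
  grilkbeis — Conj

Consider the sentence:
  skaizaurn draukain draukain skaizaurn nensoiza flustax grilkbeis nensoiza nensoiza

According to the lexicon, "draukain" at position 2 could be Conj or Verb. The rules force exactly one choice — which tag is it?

Candidates per position — 1:skaizaurn {Adj,Det}; 2:draukain {Conj,Verb}; 3:draukain {Conj,Verb}; 4:skaizaurn {Adj,Det}; 5:nensoiza {Det}; 6:flustax {Verb}; 7:grilkbeis {Conj}; 8:nensoiza {Det}; 9:nensoiza {Det}.
If word 1 were Det, no tagging could satisfy rule 3; so word 1 is Adj.
If word 2 were Conj, no tagging could satisfy rule 2; so word 2 is Verb.
If word 3 were Conj, no tagging could satisfy rule 2; so word 3 is Verb.
If word 4 were Adj, no tagging could satisfy rule 5; so word 4 is Det.
So the tagging must be: Adj Verb Verb Det Det Verb Conj Det Det.
Checking: rule 1 ✓; rule 2 ✓; rule 3 ✓; rule 4 ✓; rule 5 ✓.

Verb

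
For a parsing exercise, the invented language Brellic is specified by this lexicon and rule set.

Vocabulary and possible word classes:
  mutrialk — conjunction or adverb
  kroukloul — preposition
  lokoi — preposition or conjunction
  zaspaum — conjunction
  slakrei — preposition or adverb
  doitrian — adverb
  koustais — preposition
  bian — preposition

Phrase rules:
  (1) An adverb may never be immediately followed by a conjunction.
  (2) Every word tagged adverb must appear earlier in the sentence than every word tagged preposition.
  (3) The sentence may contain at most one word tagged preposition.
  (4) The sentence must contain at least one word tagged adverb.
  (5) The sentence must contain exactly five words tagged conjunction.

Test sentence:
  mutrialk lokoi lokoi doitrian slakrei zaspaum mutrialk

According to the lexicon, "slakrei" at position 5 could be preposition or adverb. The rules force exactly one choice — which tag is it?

Candidates per position — 1:mutrialk {conjunction,adverb}; 2:lokoi {preposition,conjunction}; 3:lokoi {preposition,conjunction}; 4:doitrian {adverb}; 5:slakrei {preposition,adverb}; 6:zaspaum {conjunction}; 7:mutrialk {conjunction,adverb}.
Position 1: tagging it adverb would leave rule 5 unsatisfiable, so it must be conjunction.
Position 2: tagging it preposition would leave rule 2 unsatisfiable, so it must be conjunction.
Position 3: tagging it preposition would leave rule 2 unsatisfiable, so it must be conjunction.
Position 5: tagging it adverb would leave rule 1 unsatisfiable, so it must be preposition.
Position 7: tagging it adverb would leave rule 2 unsatisfiable, so it must be conjunction.
That leaves exactly one tagging: conjunction conjunction conjunction adverb preposition conjunction conjunction.
Verifying each rule — rule 1 holds; rule 2 holds; rule 3 holds; rule 4 holds; rule 5 holds.

preposition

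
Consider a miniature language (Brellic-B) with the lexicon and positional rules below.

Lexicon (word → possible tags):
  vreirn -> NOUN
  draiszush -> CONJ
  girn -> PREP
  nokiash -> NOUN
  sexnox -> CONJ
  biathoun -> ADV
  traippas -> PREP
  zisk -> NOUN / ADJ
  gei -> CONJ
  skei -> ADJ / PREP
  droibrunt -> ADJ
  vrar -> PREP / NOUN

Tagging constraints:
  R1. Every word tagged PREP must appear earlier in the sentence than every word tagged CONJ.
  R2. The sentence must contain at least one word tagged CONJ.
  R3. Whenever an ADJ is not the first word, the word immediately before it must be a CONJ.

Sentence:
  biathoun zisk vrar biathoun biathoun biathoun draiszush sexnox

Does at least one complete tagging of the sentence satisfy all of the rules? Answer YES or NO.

Candidates per position — 1:biathoun {ADV}; 2:zisk {NOUN,ADJ}; 3:vrar {PREP,NOUN}; 4:biathoun {ADV}; 5:biathoun {ADV}; 6:biathoun {ADV}; 7:draiszush {CONJ}; 8:sexnox {CONJ}.
One satisfying assignment: ADV NOUN NOUN ADV ADV ADV CONJ CONJ.
Verifying each rule — rule 1 satisfied; rule 2 satisfied; rule 3 satisfied.

YES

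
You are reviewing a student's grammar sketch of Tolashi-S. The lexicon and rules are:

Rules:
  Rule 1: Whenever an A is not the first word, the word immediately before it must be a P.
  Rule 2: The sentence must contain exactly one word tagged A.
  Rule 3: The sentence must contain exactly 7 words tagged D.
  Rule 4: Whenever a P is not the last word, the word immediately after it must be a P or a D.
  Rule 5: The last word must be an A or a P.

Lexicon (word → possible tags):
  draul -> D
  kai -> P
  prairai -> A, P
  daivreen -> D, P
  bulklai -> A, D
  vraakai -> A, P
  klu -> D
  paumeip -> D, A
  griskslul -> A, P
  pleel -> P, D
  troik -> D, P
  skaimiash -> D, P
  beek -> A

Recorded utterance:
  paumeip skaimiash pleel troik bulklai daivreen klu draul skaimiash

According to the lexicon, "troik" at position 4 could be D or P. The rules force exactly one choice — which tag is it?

Candidates per position — 1:paumeip {D,A}; 2:skaimiash {D,P}; 3:pleel {P,D}; 4:troik {D,P}; 5:bulklai {A,D}; 6:daivreen {D,P}; 7:klu {D}; 8:draul {D}; 9:skaimiash {D,P}.
Position 9: tagging it D would leave rule 5 unsatisfiable, so it must be P.
Position 4: the remaining choice is settled jointly with positions 1, 2, 3, 5, 6 — only D at position 4 is part of a tagging that satisfies every rule.
The unique satisfying tagging is: A D D D D D D D P.
Check: rule 1 holds; rule 2 holds; rule 3 holds; rule 4 holds; rule 5 holds.

D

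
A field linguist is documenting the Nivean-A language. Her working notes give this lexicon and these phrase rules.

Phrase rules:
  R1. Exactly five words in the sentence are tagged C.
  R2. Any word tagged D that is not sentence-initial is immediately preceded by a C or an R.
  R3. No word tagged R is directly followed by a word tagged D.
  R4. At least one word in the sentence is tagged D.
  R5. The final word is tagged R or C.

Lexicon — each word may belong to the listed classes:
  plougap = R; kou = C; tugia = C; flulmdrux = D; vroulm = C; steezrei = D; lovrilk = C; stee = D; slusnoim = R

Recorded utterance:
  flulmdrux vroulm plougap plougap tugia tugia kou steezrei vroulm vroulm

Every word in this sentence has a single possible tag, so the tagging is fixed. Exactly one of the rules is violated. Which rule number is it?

1

Fixed tagging: D C R R C C C D C C.
Applying the rules: R1 fails, R2 ok, R3 ok, R4 ok, R5 ok.
Only rule 1 fails.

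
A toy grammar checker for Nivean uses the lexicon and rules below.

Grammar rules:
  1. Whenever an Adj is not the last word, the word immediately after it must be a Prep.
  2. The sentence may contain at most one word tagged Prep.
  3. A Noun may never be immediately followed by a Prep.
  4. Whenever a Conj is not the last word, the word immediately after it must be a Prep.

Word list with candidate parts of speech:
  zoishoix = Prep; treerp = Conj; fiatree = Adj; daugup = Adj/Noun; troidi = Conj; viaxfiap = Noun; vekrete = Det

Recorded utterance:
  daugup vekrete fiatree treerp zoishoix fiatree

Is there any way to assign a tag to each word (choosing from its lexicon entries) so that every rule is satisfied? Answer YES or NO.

NO

Candidates per position — 1:daugup {Adj,Noun}; 2:vekrete {Det}; 3:fiatree {Adj}; 4:treerp {Conj}; 5:zoishoix {Prep}; 6:fiatree {Adj}.
Rule 1 cannot be satisfied by any choice of tags from the lexicon.
So there is no consistent tagging.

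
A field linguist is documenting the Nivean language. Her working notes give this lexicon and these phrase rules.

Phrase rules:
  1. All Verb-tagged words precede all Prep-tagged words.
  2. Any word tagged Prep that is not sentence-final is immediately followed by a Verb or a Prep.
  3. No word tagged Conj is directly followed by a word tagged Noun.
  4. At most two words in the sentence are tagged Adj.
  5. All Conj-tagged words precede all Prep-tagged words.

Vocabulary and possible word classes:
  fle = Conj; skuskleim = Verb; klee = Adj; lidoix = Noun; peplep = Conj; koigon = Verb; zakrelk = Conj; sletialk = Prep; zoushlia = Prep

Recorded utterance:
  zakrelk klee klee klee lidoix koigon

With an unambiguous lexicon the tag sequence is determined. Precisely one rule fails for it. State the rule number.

4

Fixed tagging: Conj Adj Adj Adj Noun Verb.
Checking each rule: R1 pass, R2 pass, R3 pass, R4 fail, R5 pass.
Only rule 4 fails.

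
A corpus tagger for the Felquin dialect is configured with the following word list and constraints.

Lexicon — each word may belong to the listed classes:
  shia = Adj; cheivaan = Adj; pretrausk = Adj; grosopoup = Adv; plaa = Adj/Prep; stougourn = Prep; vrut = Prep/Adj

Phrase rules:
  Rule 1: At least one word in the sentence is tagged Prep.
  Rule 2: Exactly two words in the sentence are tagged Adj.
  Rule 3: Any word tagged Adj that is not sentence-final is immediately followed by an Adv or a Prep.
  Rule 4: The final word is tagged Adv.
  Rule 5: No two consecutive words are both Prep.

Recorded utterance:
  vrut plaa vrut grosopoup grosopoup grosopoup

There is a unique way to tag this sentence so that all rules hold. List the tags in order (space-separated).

Candidates per position — 1:vrut {Prep,Adj}; 2:plaa {Adj,Prep}; 3:vrut {Prep,Adj}; 4:grosopoup {Adv}; 5:grosopoup {Adv}; 6:grosopoup {Adv}.
The remaining ambiguous positions (1, 2, 3) are resolved jointly — only one combination satisfies every rule.
So the tagging must be: Adj Prep Adj Adv Adv Adv.
Verifying each rule — rule 1 satisfied; rule 2 satisfied; rule 3 satisfied; rule 4 satisfied; rule 5 satisfied.

Adj Prep Adj Adv Adv Adv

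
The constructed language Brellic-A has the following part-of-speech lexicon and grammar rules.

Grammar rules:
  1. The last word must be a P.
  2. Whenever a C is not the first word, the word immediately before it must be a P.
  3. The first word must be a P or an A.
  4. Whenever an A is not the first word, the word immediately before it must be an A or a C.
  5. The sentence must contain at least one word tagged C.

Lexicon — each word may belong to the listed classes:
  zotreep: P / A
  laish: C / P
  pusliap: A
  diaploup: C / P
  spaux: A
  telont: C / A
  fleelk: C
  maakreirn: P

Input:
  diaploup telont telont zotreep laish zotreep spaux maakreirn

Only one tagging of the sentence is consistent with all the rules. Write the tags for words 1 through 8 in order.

P C A P C A A P

Candidates per position — 1:diaploup {C,P}; 2:telont {C,A}; 3:telont {C,A}; 4:zotreep {P,A}; 5:laish {C,P}; 6:zotreep {P,A}; 7:spaux {A}; 8:maakreirn {P}.
At position 1, choosing C makes rule 3 impossible to satisfy; hence P.
At position 2, choosing A makes rule 4 impossible to satisfy; hence C.
At position 3, choosing C makes rule 2 impossible to satisfy; hence A.
At position 5, choosing P makes rule 4 impossible to satisfy; hence C.
At position 6, choosing P makes rule 4 impossible to satisfy; hence A.
At position 4, choosing A makes rule 2 impossible to satisfy; hence P.
The unique satisfying tagging is: P C A P C A A P.
Check: rule 1 ✓; rule 2 ✓; rule 3 ✓; rule 4 ✓; rule 5 ✓.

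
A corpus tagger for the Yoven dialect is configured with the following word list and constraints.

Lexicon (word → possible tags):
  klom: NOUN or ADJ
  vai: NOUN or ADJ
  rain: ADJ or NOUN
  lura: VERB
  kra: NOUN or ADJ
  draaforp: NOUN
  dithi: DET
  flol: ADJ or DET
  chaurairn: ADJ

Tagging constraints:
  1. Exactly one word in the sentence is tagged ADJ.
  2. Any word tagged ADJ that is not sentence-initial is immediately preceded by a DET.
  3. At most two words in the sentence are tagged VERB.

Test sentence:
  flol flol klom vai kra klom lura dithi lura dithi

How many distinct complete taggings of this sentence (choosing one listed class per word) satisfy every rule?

Candidates per position — 1:flol {ADJ,DET}; 2:flol {ADJ,DET}; 3:klom {NOUN,ADJ}; 4:vai {NOUN,ADJ}; 5:kra {NOUN,ADJ}; 6:klom {NOUN,ADJ}; 7:lura {VERB}; 8:dithi {DET}; 9:lura {VERB}; 10:dithi {DET}.
There are 64 candidate sequences in total.
The sequences that satisfy every rule: ADJ DET NOUN NOUN NOUN NOUN VERB DET VERB DET; DET ADJ NOUN NOUN NOUN NOUN VERB DET VERB DET; DET DET ADJ NOUN NOUN NOUN VERB DET VERB DET.
Count = 3.

3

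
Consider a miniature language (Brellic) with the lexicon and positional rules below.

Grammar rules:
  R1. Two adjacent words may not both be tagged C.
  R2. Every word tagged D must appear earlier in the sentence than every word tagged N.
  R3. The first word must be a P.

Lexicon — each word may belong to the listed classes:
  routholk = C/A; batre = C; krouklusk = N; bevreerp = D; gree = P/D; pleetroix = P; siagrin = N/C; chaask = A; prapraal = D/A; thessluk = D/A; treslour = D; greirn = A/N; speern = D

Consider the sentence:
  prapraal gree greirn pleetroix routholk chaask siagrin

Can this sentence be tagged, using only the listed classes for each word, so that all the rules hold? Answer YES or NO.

NO

Candidates per position — 1:prapraal {D,A}; 2:gree {P,D}; 3:greirn {A,N}; 4:pleetroix {P}; 5:routholk {C,A}; 6:chaask {A}; 7:siagrin {N,C}.
Rule 3 cannot be satisfied by any choice of tags from the lexicon.
So there is no consistent tagging.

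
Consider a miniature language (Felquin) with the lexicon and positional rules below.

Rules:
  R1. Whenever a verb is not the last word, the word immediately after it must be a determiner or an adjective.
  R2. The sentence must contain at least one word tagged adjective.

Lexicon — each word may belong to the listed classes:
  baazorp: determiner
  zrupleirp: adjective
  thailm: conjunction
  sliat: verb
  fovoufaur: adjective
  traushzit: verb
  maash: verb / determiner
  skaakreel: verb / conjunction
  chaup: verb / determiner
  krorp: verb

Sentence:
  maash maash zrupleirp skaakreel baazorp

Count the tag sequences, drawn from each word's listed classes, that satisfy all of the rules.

Candidates per position — 1:maash {verb,determiner}; 2:maash {verb,determiner}; 3:zrupleirp {adjective}; 4:skaakreel {verb,conjunction}; 5:baazorp {determiner}.
There are 8 candidate sequences in total.
Checking each against the rules leaves 6 sequences.
Count = 6.

6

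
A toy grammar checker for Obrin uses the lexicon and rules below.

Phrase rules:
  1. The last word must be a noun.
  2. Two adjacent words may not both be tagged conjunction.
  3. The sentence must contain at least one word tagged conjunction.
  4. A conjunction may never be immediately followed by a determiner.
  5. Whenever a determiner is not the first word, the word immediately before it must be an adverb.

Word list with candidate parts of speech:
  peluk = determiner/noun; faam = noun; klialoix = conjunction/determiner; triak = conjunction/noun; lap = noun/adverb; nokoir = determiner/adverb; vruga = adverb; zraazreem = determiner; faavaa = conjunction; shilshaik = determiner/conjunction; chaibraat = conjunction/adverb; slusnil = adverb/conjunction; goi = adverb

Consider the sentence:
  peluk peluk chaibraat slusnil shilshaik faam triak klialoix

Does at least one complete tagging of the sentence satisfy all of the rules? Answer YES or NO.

NO

Candidates per position — 1:peluk {determiner,noun}; 2:peluk {determiner,noun}; 3:chaibraat {conjunction,adverb}; 4:slusnil {adverb,conjunction}; 5:shilshaik {determiner,conjunction}; 6:faam {noun}; 7:triak {conjunction,noun}; 8:klialoix {conjunction,determiner}.
Rule 1 cannot be satisfied by any choice of tags from the lexicon.
So there is no consistent tagging.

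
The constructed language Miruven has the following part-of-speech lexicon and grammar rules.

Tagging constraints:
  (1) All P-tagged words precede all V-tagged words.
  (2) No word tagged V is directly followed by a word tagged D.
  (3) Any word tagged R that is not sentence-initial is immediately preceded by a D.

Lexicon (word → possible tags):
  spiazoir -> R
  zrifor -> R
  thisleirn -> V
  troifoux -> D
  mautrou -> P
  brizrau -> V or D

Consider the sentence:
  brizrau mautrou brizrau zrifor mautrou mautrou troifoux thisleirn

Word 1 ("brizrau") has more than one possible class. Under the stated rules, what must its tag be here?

Candidates per position — 1:brizrau {V,D}; 2:mautrou {P}; 3:brizrau {V,D}; 4:zrifor {R}; 5:mautrou {P}; 6:mautrou {P}; 7:troifoux {D}; 8:thisleirn {V}.
If word 1 were V, no tagging could satisfy rule 1; so word 1 is D.
If word 3 were V, no tagging could satisfy rule 1; so word 3 is D.
The unique satisfying tagging is: D P D R P P D V.
Rule-by-rule: rule 1 holds; rule 2 holds; rule 3 holds.

D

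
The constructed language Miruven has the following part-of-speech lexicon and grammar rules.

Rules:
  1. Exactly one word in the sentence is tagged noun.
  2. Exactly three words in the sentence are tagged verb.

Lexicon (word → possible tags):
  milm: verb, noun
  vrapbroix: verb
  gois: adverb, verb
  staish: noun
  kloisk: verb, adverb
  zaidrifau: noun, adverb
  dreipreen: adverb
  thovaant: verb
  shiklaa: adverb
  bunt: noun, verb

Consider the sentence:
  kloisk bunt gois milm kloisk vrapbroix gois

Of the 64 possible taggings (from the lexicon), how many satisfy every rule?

Candidates per position — 1:kloisk {verb,adverb}; 2:bunt {noun,verb}; 3:gois {adverb,verb}; 4:milm {verb,noun}; 5:kloisk {verb,adverb}; 6:vrapbroix {verb}; 7:gois {adverb,verb}.
There are 64 candidate sequences in total.
Checking each against the rules leaves 8 sequences.
Count = 8.

8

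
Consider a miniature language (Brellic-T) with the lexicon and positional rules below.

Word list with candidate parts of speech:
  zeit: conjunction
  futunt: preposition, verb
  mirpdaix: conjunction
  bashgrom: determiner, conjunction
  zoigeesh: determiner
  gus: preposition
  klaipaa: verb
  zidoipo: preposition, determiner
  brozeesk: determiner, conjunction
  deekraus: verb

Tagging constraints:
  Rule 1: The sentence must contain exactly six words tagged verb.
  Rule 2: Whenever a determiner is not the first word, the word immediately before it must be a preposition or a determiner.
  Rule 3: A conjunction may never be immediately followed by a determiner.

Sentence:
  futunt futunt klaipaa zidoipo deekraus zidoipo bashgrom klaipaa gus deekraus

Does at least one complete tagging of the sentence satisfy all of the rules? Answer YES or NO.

YES

Candidates per position — 1:futunt {preposition,verb}; 2:futunt {preposition,verb}; 3:klaipaa {verb}; 4:zidoipo {preposition,determiner}; 5:deekraus {verb}; 6:zidoipo {preposition,determiner}; 7:bashgrom {determiner,conjunction}; 8:klaipaa {verb}; 9:gus {preposition}; 10:deekraus {verb}.
One satisfying assignment: verb verb verb preposition verb preposition conjunction verb preposition verb.
Check: rule 1 satisfied; rule 2 satisfied; rule 3 satisfied.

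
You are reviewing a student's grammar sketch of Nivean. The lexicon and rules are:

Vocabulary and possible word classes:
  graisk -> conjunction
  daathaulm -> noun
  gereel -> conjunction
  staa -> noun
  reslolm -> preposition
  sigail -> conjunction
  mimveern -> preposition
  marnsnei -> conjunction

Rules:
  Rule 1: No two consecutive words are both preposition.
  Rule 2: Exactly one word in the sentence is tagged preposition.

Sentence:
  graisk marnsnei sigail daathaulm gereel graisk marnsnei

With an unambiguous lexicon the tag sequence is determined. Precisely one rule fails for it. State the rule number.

Fixed tagging: conjunction conjunction conjunction noun conjunction conjunction conjunction.
Applying the rules: R1 pass, R2 fail.
Only rule 2 fails.

2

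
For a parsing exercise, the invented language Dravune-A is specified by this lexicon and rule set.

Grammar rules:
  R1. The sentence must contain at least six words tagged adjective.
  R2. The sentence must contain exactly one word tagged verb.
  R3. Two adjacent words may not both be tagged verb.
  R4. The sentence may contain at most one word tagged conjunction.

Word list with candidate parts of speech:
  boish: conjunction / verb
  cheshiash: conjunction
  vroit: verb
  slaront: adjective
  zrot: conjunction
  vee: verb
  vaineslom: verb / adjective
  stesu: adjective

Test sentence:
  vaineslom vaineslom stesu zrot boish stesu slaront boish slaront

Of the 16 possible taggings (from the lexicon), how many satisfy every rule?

0

Candidates per position — 1:vaineslom {verb,adjective}; 2:vaineslom {verb,adjective}; 3:stesu {adjective}; 4:zrot {conjunction}; 5:boish {conjunction,verb}; 6:stesu {adjective}; 7:slaront {adjective}; 8:boish {conjunction,verb}; 9:slaront {adjective}.
There are 16 candidate sequences in total.
Every candidate sequence violates at least one rule; no consistent tagging exists.
Count = 0.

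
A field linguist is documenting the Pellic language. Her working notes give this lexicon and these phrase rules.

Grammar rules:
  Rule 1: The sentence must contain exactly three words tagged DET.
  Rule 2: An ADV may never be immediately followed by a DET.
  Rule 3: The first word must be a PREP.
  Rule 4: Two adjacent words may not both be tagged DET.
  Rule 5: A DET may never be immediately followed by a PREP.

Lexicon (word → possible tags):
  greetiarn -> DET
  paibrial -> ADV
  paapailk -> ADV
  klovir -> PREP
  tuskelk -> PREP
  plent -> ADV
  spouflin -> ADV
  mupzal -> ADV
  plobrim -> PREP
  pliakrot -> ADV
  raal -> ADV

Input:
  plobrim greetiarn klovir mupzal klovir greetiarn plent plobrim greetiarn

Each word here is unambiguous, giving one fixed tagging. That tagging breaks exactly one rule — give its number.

Fixed tagging: PREP DET PREP ADV PREP DET ADV PREP DET.
Rule check: R1 holds, R2 holds, R3 holds, R4 holds, R5 violated.
Only rule 5 fails.

5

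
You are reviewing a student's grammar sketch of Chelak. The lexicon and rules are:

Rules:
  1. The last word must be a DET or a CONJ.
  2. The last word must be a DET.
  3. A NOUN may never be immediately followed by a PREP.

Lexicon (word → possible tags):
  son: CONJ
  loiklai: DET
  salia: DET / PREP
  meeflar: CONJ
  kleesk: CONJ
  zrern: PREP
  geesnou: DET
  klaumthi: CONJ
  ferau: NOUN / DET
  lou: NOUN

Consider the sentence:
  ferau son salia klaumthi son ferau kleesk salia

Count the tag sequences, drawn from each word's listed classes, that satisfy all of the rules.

Candidates per position — 1:ferau {NOUN,DET}; 2:son {CONJ}; 3:salia {DET,PREP}; 4:klaumthi {CONJ}; 5:son {CONJ}; 6:ferau {NOUN,DET}; 7:kleesk {CONJ}; 8:salia {DET,PREP}.
There are 16 candidate sequences in total.
Checking each against the rules leaves 8 sequences.
Count = 8.

8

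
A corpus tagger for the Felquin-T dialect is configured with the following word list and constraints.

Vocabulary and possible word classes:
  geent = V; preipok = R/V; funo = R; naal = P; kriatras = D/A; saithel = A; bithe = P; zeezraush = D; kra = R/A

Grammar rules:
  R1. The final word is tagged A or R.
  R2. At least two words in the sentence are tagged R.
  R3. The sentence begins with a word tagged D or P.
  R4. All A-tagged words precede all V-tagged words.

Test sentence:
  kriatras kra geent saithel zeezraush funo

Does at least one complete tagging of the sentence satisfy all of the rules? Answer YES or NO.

NO

Candidates per position — 1:kriatras {D,A}; 2:kra {R,A}; 3:geent {V}; 4:saithel {A}; 5:zeezraush {D}; 6:funo {R}.
Rule 4 cannot be satisfied by any choice of tags from the lexicon.
So there is no consistent tagging.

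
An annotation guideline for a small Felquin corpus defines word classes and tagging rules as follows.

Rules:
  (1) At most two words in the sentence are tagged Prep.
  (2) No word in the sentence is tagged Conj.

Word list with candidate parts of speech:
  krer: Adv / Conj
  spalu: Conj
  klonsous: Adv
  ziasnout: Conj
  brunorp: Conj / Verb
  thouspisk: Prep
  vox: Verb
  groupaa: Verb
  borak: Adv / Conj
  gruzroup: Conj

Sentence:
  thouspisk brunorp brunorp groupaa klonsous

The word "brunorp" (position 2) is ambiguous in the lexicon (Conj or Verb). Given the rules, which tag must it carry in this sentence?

Verb

Candidates per position — 1:thouspisk {Prep}; 2:brunorp {Conj,Verb}; 3:brunorp {Conj,Verb}; 4:groupaa {Verb}; 5:klonsous {Adv}.
At position 2, choosing Conj makes rule 2 impossible to satisfy; hence Verb.
At position 3, choosing Conj makes rule 2 impossible to satisfy; hence Verb.
The only consistent sequence is: Prep Verb Verb Verb Adv.
Checking: rule 1 ✓; rule 2 ✓.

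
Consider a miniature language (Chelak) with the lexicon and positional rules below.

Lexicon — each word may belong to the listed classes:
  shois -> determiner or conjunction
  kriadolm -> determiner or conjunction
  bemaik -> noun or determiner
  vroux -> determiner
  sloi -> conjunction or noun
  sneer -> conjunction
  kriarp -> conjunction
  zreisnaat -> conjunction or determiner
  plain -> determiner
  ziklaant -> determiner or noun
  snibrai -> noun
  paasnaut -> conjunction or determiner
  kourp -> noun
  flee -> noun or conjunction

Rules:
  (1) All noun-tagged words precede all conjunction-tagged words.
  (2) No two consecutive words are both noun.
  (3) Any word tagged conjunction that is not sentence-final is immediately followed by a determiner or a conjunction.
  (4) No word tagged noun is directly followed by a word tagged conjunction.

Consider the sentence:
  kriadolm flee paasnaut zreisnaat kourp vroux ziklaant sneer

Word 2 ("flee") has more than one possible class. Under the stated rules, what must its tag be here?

noun

Candidates per position — 1:kriadolm {determiner,conjunction}; 2:flee {noun,conjunction}; 3:paasnaut {conjunction,determiner}; 4:zreisnaat {conjunction,determiner}; 5:kourp {noun}; 6:vroux {determiner}; 7:ziklaant {determiner,noun}; 8:sneer {conjunction}.
Position 1: conjunction is ruled out by rule 1; that leaves determiner.
Position 2: conjunction is ruled out by rule 1; that leaves noun.
Position 3: conjunction is ruled out by rule 1; that leaves determiner.
Position 4: conjunction is ruled out by rule 1; that leaves determiner.
Position 7: noun is ruled out by rule 4; that leaves determiner.
That leaves exactly one tagging: determiner noun determiner determiner noun determiner determiner conjunction.
Verifying each rule — rule 1 ✓; rule 2 ✓; rule 3 ✓; rule 4 ✓.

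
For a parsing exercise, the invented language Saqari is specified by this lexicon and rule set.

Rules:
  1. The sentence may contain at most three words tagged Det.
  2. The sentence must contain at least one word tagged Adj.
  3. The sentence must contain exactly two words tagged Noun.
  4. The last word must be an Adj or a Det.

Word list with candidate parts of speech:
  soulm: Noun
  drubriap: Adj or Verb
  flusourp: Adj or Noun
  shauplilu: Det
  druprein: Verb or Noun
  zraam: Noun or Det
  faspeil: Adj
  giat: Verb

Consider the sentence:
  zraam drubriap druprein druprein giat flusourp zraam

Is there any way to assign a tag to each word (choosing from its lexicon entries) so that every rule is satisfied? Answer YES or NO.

Candidates per position — 1:zraam {Noun,Det}; 2:drubriap {Adj,Verb}; 3:druprein {Verb,Noun}; 4:druprein {Verb,Noun}; 5:giat {Verb}; 6:flusourp {Adj,Noun}; 7:zraam {Noun,Det}.
One satisfying assignment: Det Adj Noun Noun Verb Adj Det.
Rule-by-rule: rule 1 satisfied; rule 2 satisfied; rule 3 satisfied; rule 4 satisfied.

YES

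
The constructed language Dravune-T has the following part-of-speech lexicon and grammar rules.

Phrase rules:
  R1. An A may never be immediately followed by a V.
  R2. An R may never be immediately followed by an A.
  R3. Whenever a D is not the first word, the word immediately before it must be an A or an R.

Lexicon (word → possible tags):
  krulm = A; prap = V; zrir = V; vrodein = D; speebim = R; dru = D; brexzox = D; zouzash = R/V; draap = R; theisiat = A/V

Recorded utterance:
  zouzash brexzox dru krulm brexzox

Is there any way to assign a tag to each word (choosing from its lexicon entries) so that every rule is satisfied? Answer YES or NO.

Candidates per position — 1:zouzash {R,V}; 2:brexzox {D}; 3:dru {D}; 4:krulm {A}; 5:brexzox {D}.
Rule 3 cannot be satisfied by any choice of tags from the lexicon.
So there is no consistent tagging.

NO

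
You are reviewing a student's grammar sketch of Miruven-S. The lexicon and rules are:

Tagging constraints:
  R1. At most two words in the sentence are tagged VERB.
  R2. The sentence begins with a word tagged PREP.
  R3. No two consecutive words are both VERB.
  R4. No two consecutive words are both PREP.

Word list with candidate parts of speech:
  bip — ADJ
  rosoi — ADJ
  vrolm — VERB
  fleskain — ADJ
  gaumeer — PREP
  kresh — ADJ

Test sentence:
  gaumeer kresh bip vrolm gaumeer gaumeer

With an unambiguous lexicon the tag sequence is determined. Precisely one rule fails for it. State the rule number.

Fixed tagging: PREP ADJ ADJ VERB PREP PREP.
Rule check: R1 ✓, R2 ✓, R3 ✓, R4 ✗.
Only rule 4 fails.

4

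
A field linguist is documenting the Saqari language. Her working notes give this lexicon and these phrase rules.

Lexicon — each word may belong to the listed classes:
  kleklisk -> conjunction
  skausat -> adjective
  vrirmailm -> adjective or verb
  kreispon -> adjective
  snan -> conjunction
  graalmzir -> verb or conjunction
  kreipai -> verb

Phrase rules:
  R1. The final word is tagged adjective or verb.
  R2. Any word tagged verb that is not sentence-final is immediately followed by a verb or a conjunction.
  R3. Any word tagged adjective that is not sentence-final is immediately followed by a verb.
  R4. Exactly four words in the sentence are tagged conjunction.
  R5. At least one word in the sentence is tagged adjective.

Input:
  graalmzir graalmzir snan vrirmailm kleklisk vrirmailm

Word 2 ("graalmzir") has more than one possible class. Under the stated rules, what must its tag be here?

conjunction

Candidates per position — 1:graalmzir {verb,conjunction}; 2:graalmzir {verb,conjunction}; 3:snan {conjunction}; 4:vrirmailm {adjective,verb}; 5:kleklisk {conjunction}; 6:vrirmailm {adjective,verb}.
Word 1 cannot be verb — rule 4 would then fail for every completion. It is conjunction.
Word 2 cannot be verb — rule 4 would then fail for every completion. It is conjunction.
Word 4 cannot be adjective — rule 3 would then fail for every completion. It is verb.
Word 6 cannot be verb — rule 5 would then fail for every completion. It is adjective.
The only consistent sequence is: conjunction conjunction conjunction verb conjunction adjective.
Check: rule 1 satisfied; rule 2 satisfied; rule 3 satisfied; rule 4 satisfied; rule 5 satisfied.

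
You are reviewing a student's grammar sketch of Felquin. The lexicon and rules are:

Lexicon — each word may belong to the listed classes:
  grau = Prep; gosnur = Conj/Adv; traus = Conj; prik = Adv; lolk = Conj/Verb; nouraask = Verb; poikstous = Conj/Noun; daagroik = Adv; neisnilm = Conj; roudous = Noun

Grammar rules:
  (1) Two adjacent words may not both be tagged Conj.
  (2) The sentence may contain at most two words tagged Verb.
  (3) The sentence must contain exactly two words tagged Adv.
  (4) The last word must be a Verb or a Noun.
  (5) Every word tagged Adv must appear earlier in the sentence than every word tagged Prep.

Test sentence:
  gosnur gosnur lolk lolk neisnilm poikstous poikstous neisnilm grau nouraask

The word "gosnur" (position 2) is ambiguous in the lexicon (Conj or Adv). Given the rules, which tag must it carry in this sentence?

Adv

Candidates per position — 1:gosnur {Conj,Adv}; 2:gosnur {Conj,Adv}; 3:lolk {Conj,Verb}; 4:lolk {Conj,Verb}; 5:neisnilm {Conj}; 6:poikstous {Conj,Noun}; 7:poikstous {Conj,Noun}; 8:neisnilm {Conj}; 9:grau {Prep}; 10:nouraask {Verb}.
If word 1 were Conj, no tagging could satisfy rule 3; so word 1 is Adv.
If word 2 were Conj, no tagging could satisfy rule 3; so word 2 is Adv.
If word 4 were Conj, no tagging could satisfy rule 1; so word 4 is Verb.
If word 6 were Conj, no tagging could satisfy rule 1; so word 6 is Noun.
If word 7 were Conj, no tagging could satisfy rule 1; so word 7 is Noun.
If word 3 were Verb, no tagging could satisfy rule 2; so word 3 is Conj.
That leaves exactly one tagging: Adv Adv Conj Verb Conj Noun Noun Conj Prep Verb.
Check: rule 1 satisfied; rule 2 satisfied; rule 3 satisfied; rule 4 satisfied; rule 5 satisfied.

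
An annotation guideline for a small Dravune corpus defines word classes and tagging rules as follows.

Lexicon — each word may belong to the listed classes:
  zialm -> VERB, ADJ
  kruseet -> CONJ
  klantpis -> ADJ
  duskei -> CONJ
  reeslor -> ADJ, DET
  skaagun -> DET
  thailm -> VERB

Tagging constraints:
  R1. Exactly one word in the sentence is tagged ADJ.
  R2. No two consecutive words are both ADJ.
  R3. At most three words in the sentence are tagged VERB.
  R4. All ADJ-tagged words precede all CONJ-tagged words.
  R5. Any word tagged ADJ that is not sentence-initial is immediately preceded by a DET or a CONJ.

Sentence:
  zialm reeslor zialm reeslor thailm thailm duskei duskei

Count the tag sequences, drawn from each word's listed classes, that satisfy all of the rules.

Candidates per position — 1:zialm {VERB,ADJ}; 2:reeslor {ADJ,DET}; 3:zialm {VERB,ADJ}; 4:reeslor {ADJ,DET}; 5:thailm {VERB}; 6:thailm {VERB}; 7:duskei {CONJ}; 8:duskei {CONJ}.
There are 16 candidate sequences in total.
The sequences that satisfy every rule: VERB DET ADJ DET VERB VERB CONJ CONJ; ADJ DET VERB DET VERB VERB CONJ CONJ.
Count = 2.

2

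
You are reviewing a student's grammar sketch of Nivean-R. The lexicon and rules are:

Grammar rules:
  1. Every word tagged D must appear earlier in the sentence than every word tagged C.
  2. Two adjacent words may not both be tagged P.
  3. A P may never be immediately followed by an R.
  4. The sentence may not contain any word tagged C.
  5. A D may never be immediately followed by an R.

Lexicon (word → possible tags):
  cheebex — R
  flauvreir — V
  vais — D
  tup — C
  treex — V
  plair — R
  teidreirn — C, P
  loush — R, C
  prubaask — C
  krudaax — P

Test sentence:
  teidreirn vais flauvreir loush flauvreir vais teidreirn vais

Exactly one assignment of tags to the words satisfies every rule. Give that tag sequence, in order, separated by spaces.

P D V R V D P D

Candidates per position — 1:teidreirn {C,P}; 2:vais {D}; 3:flauvreir {V}; 4:loush {R,C}; 5:flauvreir {V}; 6:vais {D}; 7:teidreirn {C,P}; 8:vais {D}.
Position 1: tagging it C would leave rule 1 unsatisfiable, so it must be P.
Position 4: tagging it C would leave rule 1 unsatisfiable, so it must be R.
Position 7: tagging it C would leave rule 1 unsatisfiable, so it must be P.
The only consistent sequence is: P D V R V D P D.
Verifying each rule — rule 1 ✓; rule 2 ✓; rule 3 ✓; rule 4 ✓; rule 5 ✓.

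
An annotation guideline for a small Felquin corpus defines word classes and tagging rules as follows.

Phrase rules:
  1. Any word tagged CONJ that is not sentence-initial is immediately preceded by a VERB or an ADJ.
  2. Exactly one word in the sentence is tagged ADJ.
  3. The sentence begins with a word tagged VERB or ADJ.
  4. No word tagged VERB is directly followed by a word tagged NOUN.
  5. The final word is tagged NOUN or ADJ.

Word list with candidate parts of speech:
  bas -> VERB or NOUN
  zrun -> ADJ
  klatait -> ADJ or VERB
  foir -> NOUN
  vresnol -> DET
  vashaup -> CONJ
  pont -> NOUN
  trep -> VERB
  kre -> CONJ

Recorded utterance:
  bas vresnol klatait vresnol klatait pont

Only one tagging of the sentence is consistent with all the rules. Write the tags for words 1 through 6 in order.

Candidates per position — 1:bas {VERB,NOUN}; 2:vresnol {DET}; 3:klatait {ADJ,VERB}; 4:vresnol {DET}; 5:klatait {ADJ,VERB}; 6:pont {NOUN}.
Position 1: NOUN is ruled out by rule 3; that leaves VERB.
Position 5: VERB is ruled out by rule 4; that leaves ADJ.
Position 3: ADJ is ruled out by rule 2; that leaves VERB.
That leaves exactly one tagging: VERB DET VERB DET ADJ NOUN.
Checking: rule 1 ok; rule 2 ok; rule 3 ok; rule 4 ok; rule 5 ok.

VERB DET VERB DET ADJ NOUN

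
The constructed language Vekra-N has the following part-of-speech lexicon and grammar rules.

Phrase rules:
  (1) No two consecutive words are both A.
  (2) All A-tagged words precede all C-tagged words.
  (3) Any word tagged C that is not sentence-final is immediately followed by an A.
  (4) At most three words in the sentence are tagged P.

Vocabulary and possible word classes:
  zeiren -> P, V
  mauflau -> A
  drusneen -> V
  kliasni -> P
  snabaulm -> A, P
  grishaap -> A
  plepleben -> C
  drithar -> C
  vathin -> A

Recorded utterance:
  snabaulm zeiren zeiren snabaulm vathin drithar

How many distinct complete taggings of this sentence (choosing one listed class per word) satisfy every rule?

Candidates per position — 1:snabaulm {A,P}; 2:zeiren {P,V}; 3:zeiren {P,V}; 4:snabaulm {A,P}; 5:vathin {A}; 6:drithar {C}.
There are 16 candidate sequences in total.
Checking each against the rules leaves 7 sequences.
Count = 7.

7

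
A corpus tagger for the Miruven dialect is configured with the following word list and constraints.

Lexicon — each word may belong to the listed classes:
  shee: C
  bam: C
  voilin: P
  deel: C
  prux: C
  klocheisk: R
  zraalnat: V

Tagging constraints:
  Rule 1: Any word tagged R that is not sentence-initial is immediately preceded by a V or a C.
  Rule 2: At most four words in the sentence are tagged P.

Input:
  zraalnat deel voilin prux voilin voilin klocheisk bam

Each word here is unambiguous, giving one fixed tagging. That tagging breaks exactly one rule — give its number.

1

Fixed tagging: V C P C P P R C.
Applying the rules: R1 violated, R2 holds.
Only rule 1 fails.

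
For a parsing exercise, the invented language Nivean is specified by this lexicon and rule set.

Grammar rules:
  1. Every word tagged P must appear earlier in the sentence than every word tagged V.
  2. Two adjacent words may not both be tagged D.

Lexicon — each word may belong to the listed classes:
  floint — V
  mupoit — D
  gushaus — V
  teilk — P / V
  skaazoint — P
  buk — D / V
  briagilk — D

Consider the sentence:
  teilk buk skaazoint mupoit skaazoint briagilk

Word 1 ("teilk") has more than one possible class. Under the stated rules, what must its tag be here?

P

Candidates per position — 1:teilk {P,V}; 2:buk {D,V}; 3:skaazoint {P}; 4:mupoit {D}; 5:skaazoint {P}; 6:briagilk {D}.
At position 1, choosing V makes rule 1 impossible to satisfy; hence P.
At position 2, choosing V makes rule 1 impossible to satisfy; hence D.
So the tagging must be: P D P D P D.
Verifying each rule — rule 1 ok; rule 2 ok.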